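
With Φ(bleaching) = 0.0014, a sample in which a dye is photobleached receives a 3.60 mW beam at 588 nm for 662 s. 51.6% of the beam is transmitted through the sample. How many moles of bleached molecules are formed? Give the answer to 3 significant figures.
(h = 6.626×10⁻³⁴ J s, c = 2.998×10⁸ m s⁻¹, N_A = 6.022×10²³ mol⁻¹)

Photon energy at 588 nm: hc/λ = (6.626×10⁻³⁴)(2.998×10⁸)/(588×10⁻⁹) = 3.378×10⁻¹⁹ J.
Energy delivered: (3.60 mW)(662 s) = 2.383 J.
Photons incident: 2.383 / 3.378×10⁻¹⁹ = 7.054×10¹⁸, i.e. 7.054×10¹⁸/6.022×10²³ = 1.171×10⁻⁵ mol.
Fraction absorbed: 1 − 51.6/100 = 0.4840.
Photons absorbed: 0.4840 × 1.171×10⁻⁵ = 5.668×10⁻⁶ mol.
Product: Φ × n_abs = 0.0014 × 5.668×10⁻⁶ = 7.935×10⁻⁹ mol.

7.94×10⁻⁹ mol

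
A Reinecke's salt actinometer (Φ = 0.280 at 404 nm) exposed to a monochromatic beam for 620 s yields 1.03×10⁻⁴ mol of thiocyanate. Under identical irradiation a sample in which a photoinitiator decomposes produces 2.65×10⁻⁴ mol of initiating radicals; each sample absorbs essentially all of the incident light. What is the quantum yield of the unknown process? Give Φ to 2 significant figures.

Φ = 0.72

Photons absorbed by the actinometer: 1.03×10⁻⁴ / 0.280 = 3.679×10⁻⁴ mol.
Φ(unknown) = 2.65×10⁻⁴ / 3.679×10⁻⁴ = 0.72.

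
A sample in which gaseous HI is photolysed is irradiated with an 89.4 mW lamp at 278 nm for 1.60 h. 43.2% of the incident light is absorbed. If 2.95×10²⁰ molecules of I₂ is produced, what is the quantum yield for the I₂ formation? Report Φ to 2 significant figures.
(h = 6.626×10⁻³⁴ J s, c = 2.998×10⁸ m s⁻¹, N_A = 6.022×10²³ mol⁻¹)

Product: 2.95×10²⁰ / 6.022×10²³ = 4.899×10⁻⁴ mol.
Photon energy at 278 nm: hc/λ = (6.626×10⁻³⁴)(2.998×10⁸)/(278×10⁻⁹) = 7.146×10⁻¹⁹ J.
Energy delivered: (89.4 mW)(5760 s) = 514.9 J.
Photons incident: 514.9 / 7.146×10⁻¹⁹ = 7.205×10²⁰, i.e. 7.205×10²⁰/6.022×10²³ = 0.001196 mol.
Photons absorbed: 0.432 × 0.001196 = 5.167×10⁻⁴ mol.
Φ = 4.899×10⁻⁴ mol / 5.167×10⁻⁴ mol photons = 0.95.

Φ = 0.95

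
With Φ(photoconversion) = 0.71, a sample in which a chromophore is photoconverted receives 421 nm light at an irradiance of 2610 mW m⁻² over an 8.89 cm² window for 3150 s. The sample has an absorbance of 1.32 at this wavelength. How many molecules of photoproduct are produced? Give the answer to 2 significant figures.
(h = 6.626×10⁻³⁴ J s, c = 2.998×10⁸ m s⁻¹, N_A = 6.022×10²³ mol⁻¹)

1.0×10¹⁹ molecules

Photon energy at 421 nm: hc/λ = (6.626×10⁻³⁴)(2.998×10⁸)/(421×10⁻⁹) = 4.718×10⁻¹⁹ J.
Energy delivered: (2610 mW m⁻²)(8.89×10⁻⁴ m²)(3150 s) = 7.309 J.
Photons incident: 7.309 / 4.718×10⁻¹⁹ = 1.549×10¹⁹, i.e. 1.549×10¹⁹/6.022×10²³ = 2.572×10⁻⁵ mol.
Fraction absorbed: 1 − 10^(−1.32) = 0.9521.
Photons absorbed: 0.9521 × 2.572×10⁻⁵ = 2.449×10⁻⁵ mol.
Product: Φ × n_abs = 0.71 × 2.449×10⁻⁵ = 1.739×10⁻⁵ mol.
As a count: 1.739×10⁻⁵ × 6.022×10²³ = 1.0×10¹⁹.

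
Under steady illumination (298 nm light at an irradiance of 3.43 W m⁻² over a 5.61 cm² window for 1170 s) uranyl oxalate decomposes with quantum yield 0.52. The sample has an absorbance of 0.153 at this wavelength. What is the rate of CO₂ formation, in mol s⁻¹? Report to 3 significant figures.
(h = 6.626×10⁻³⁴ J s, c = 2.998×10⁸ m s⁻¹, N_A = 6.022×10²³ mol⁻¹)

Photon energy at 298 nm: hc/λ = (6.626×10⁻³⁴)(2.998×10⁸)/(298×10⁻⁹) = 6.666×10⁻¹⁹ J.
Energy delivered: (3.43 W m⁻²)(5.61×10⁻⁴ m²)(1170 s) = 2.251 J.
Photons incident: 2.251 / 6.666×10⁻¹⁹ = 3.377×10¹⁸, i.e. 3.377×10¹⁸/6.022×10²³ = 5.608×10⁻⁶ mol.
Fraction absorbed: 1 − 10^(−0.153) = 0.2969.
Photons absorbed: 0.2969 × 5.608×10⁻⁶ = 1.665×10⁻⁶ mol.
Product formed: 0.52 × 1.665×10⁻⁶ = 8.658×10⁻⁷ mol.
Rate: 8.658×10⁻⁷ / 1170 s = 7.40×10⁻¹⁰ mol s⁻¹.

7.40×10⁻¹⁰ mol s⁻¹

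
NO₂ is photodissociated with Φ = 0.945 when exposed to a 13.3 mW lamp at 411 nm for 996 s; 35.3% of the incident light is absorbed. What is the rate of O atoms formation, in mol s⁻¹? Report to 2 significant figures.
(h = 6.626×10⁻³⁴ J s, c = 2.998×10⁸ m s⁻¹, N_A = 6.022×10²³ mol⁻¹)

Photon energy at 411 nm: hc/λ = (6.626×10⁻³⁴)(2.998×10⁸)/(411×10⁻⁹) = 4.833×10⁻¹⁹ J.
Energy delivered: (13.3 mW)(996 s) = 13.25 J.
Photons incident: 13.25 / 4.833×10⁻¹⁹ = 2.742×10¹⁹, i.e. 2.742×10¹⁹/6.022×10²³ = 4.553×10⁻⁵ mol.
Photons absorbed: 0.353 × 4.553×10⁻⁵ = 1.607×10⁻⁵ mol.
Product formed: 0.945 × 1.607×10⁻⁵ = 1.519×10⁻⁵ mol.
Rate: 1.519×10⁻⁵ / 996 s = 1.5×10⁻⁸ mol s⁻¹.

1.5×10⁻⁸ mol s⁻¹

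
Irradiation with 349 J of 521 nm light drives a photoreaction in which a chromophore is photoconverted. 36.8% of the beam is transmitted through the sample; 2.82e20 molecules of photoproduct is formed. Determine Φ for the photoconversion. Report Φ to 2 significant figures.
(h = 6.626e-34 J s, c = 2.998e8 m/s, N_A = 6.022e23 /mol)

Φ = 0.49

Product: 2.82e20 / 6.022e23 = 4.683e-4 mol.
Photon energy at 521 nm: hc/λ = (6.626e-34)(2.998e8)/(521e-9) = 3.813e-19 J.
Photons incident: 349 / 3.813e-19 = 9.153e20, i.e. 9.153e20/6.022e23 = 0.001520 mol.
Fraction absorbed: 1 − 36.8/100 = 0.6320.
Photons absorbed: 0.6320 × 0.001520 = 9.606e-4 mol.
Φ = 4.683e-4 mol / 9.606e-4 mol photons = 0.49.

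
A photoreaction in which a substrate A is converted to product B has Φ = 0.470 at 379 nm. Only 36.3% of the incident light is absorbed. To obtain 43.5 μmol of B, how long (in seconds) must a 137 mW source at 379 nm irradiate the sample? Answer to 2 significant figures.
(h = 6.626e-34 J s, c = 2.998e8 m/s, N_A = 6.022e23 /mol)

t ≈ 590 s

Product: 43.5 μmol = 4.35e-5 mol.
Photons that must be absorbed: 4.35e-5 / 0.470 = 9.255e-5 mol.
Incident photons needed: 9.255e-5 / 0.363 = 2.550e-4 mol.
Photon energy: hc/λ = 5.241e-19 J; per mole, 3.156e5 J mol⁻¹.
Energy required: 2.550e-4 × 3.156e5 = 80.48 J.
Time: 80.48 J / 0.137 W = 590 s.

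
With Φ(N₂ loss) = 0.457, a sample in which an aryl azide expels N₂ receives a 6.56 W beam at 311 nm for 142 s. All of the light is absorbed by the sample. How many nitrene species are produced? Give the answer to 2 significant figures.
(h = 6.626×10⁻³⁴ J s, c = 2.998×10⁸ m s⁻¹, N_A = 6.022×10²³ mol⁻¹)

Photon energy at 311 nm: hc/λ = (6.626×10⁻³⁴)(2.998×10⁸)/(311×10⁻⁹) = 6.387×10⁻¹⁹ J.
Energy delivered: (6.56 W)(142 s) = 931.5 J.
Photons incident: 931.5 / 6.387×10⁻¹⁹ = 1.458×10²¹, i.e. 1.458×10²¹/6.022×10²³ = 0.002421 mol.
Product: Φ × n_abs = 0.457 × 0.002421 = 0.001106 mol.
As a count: 0.001106 × 6.022×10²³ = 6.7×10²⁰.

6.7×10²⁰ species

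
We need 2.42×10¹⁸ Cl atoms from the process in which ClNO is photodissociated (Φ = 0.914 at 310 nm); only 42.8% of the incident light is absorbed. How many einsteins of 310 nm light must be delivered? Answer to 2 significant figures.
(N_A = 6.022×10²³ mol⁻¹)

Product: 2.42×10¹⁸ / 6.022×10²³ = 4.019×10⁻⁶ mol.
Photons that must be absorbed: 4.019×10⁻⁶ / 0.914 = 4.397×10⁻⁶ mol.
Incident photons needed: 4.397×10⁻⁶ / 0.428 = 1.027×10⁻⁵ mol.

1.0×10⁻⁵ einstein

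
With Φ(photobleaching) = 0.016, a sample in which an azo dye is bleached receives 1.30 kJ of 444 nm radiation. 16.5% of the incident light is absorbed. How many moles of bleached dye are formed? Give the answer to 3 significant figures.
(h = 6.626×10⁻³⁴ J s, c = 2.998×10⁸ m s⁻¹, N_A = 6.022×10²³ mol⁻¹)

1.27×10⁻⁵ mol

Photon energy at 444 nm: hc/λ = (6.626×10⁻³⁴)(2.998×10⁸)/(444×10⁻⁹) = 4.474×10⁻¹⁹ J.
Incident energy: 1.30 kJ = 1300 J.
Photons incident: 1300 / 4.474×10⁻¹⁹ = 2.906×10²¹, i.e. 2.906×10²¹/6.022×10²³ = 0.004826 mol.
Photons absorbed: 0.165 × 0.004826 = 7.963×10⁻⁴ mol.
Product: Φ × n_abs = 0.016 × 7.963×10⁻⁴ = 1.274×10⁻⁵ mol.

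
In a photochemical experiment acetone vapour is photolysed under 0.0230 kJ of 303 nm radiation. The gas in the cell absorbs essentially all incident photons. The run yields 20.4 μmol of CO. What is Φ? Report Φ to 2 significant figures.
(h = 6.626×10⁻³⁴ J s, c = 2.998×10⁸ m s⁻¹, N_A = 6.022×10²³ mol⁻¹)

Φ = 0.35

Product: 20.4 μmol = 2.04×10⁻⁵ mol.
Photon energy at 303 nm: hc/λ = (6.626×10⁻³⁴)(2.998×10⁸)/(303×10⁻⁹) = 6.556×10⁻¹⁹ J.
Incident energy: 0.0230 kJ = 23.0 J.
Photons incident: 23.0 / 6.556×10⁻¹⁹ = 3.508×10¹⁹, i.e. 3.508×10¹⁹/6.022×10²³ = 5.825×10⁻⁵ mol.
Φ = 2.04×10⁻⁵ mol / 5.825×10⁻⁵ mol photons = 0.35.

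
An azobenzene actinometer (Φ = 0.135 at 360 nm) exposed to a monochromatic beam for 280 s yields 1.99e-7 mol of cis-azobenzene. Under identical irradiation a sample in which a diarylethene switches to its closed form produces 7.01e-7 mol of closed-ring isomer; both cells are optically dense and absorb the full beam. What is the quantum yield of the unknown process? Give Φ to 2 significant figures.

Φ = 0.48

Photons absorbed by the actinometer: 1.99e-7 / 0.135 = 1.474e-6 mol.
Φ(unknown) = 7.01e-7 / 1.474e-6 = 0.48.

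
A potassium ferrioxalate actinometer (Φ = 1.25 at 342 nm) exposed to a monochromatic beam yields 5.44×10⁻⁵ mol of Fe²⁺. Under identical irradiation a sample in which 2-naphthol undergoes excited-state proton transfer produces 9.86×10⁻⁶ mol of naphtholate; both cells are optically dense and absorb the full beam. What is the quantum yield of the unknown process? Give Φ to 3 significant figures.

Photons absorbed by the actinometer: 5.44×10⁻⁵ / 1.25 = 4.352×10⁻⁵ mol.
Φ(unknown) = 9.86×10⁻⁶ / 4.352×10⁻⁵ = 0.227.

Φ = 0.227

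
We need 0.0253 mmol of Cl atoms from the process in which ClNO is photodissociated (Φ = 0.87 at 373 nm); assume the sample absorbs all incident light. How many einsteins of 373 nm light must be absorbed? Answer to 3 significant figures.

2.91×10⁻⁵ einstein

Product: 0.0253 mmol = 2.53×10⁻⁵ mol.
Photons that must be absorbed: 2.53×10⁻⁵ / 0.87 = 2.908×10⁻⁵ mol.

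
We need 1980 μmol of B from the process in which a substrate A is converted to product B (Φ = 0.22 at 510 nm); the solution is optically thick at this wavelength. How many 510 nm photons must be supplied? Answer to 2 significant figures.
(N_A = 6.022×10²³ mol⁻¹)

Product: 1980 μmol = 0.00198 mol.
Photons that must be absorbed: 0.00198 / 0.22 = 0.009000 mol.
Photon count: 0.009000 × 6.022×10²³ = 5.4×10²¹.

5.4×10²¹ photons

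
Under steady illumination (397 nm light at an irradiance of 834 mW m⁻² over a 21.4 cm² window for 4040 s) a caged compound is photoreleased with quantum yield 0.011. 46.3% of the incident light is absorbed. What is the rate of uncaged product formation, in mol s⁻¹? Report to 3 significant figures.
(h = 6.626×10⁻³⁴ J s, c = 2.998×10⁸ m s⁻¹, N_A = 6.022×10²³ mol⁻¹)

3.02×10⁻¹¹ mol s⁻¹

Photon energy at 397 nm: hc/λ = (6.626×10⁻³⁴)(2.998×10⁸)/(397×10⁻⁹) = 5.004×10⁻¹⁹ J.
Energy delivered: (834 mW m⁻²)(21.4×10⁻⁴ m²)(4040 s) = 7.210 J.
Photons incident: 7.210 / 5.004×10⁻¹⁹ = 1.441×10¹⁹, i.e. 1.441×10¹⁹/6.022×10²³ = 2.393×10⁻⁵ mol.
Photons absorbed: 0.463 × 2.393×10⁻⁵ = 1.108×10⁻⁵ mol.
Product formed: 0.011 × 1.108×10⁻⁵ = 1.219×10⁻⁷ mol.
Rate: 1.219×10⁻⁷ / 4040 s = 3.02×10⁻¹¹ mol s⁻¹.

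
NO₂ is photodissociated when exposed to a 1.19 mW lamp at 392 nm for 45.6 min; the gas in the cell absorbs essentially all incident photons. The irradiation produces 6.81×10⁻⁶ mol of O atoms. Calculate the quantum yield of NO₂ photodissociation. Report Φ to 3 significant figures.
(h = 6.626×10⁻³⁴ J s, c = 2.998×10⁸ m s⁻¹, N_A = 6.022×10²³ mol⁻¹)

Φ = 0.638

Photon energy at 392 nm: hc/λ = (6.626×10⁻³⁴)(2.998×10⁸)/(392×10⁻⁹) = 5.068×10⁻¹⁹ J.
Energy delivered: (1.19 mW)(2736 s) = 3.256 J.
Photons incident: 3.256 / 5.068×10⁻¹⁹ = 6.425×10¹⁸, i.e. 6.425×10¹⁸/6.022×10²³ = 1.067×10⁻⁵ mol.
Φ = 6.81×10⁻⁶ mol / 1.067×10⁻⁵ mol photons = 0.638.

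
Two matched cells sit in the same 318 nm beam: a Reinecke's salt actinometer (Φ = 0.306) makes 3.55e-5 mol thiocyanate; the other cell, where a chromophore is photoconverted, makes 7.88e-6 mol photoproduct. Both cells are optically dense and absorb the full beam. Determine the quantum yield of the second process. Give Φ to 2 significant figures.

Φ = 0.068

Photons absorbed by the actinometer: 3.55e-5 / 0.306 = 1.160e-4 mol.
Φ(unknown) = 7.88e-6 / 1.160e-4 = 0.068.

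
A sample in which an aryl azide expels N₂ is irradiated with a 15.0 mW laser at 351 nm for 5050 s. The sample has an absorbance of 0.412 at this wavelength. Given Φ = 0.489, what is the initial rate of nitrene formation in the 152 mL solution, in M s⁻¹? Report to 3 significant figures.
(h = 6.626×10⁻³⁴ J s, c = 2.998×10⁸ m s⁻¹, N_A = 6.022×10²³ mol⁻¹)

Photon energy at 351 nm: hc/λ = (6.626×10⁻³⁴)(2.998×10⁸)/(351×10⁻⁹) = 5.659×10⁻¹⁹ J.
Energy delivered: (15.0 mW)(5050 s) = 75.75 J.
Photons incident: 75.75 / 5.659×10⁻¹⁹ = 1.339×10²⁰, i.e. 1.339×10²⁰/6.022×10²³ = 2.224×10⁻⁴ mol.
Fraction absorbed: 1 − 10^(−0.412) = 0.6127.
Photons absorbed: 0.6127 × 2.224×10⁻⁴ = 1.363×10⁻⁴ mol.
Product formed: 0.489 × 1.363×10⁻⁴ = 6.665×10⁻⁵ mol.
Rate: 6.665×10⁻⁵ mol / (5050 s × 0.152 L) = 8.68×10⁻⁸ M s⁻¹.

8.68×10⁻⁸ M s⁻¹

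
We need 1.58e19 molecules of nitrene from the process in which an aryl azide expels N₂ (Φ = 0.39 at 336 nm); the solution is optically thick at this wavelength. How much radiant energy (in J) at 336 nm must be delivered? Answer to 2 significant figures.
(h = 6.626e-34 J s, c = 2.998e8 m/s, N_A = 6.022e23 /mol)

Product: 1.58e19 / 6.022e23 = 2.624e-5 mol.
Photons that must be absorbed: 2.624e-5 / 0.39 = 6.728e-5 mol.
Photon energy: hc/λ = 5.912e-19 J; per mole, 3.560e5 J mol⁻¹.
Energy required: 6.728e-5 × 3.560e5 = 24 J.

24 J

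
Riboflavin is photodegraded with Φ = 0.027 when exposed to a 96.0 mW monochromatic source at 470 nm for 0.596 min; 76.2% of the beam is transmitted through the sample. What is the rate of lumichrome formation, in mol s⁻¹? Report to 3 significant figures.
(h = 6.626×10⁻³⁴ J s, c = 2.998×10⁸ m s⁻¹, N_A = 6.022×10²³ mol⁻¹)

2.42×10⁻⁹ mol s⁻¹

Photon energy at 470 nm: hc/λ = (6.626×10⁻³⁴)(2.998×10⁸)/(470×10⁻⁹) = 4.227×10⁻¹⁹ J.
Energy delivered: (96.0 mW)(35.76 s) = 3.433 J.
Photons incident: 3.433 / 4.227×10⁻¹⁹ = 8.122×10¹⁸, i.e. 8.122×10¹⁸/6.022×10²³ = 1.349×10⁻⁵ mol.
Fraction absorbed: 1 − 76.2/100 = 0.2380.
Photons absorbed: 0.2380 × 1.349×10⁻⁵ = 3.211×10⁻⁶ mol.
Product formed: 0.027 × 3.211×10⁻⁶ = 8.670×10⁻⁸ mol.
Rate: 8.670×10⁻⁸ / 35.76 s = 2.42×10⁻⁹ mol s⁻¹.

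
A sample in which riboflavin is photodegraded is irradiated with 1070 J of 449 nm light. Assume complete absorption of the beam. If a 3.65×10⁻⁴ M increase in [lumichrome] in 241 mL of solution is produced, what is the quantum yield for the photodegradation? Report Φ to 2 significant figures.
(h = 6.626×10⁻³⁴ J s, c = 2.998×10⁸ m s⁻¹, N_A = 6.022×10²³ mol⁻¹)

Product: (3.65×10⁻⁴ M)(0.241 L) = 8.796×10⁻⁵ mol.
Photon energy at 449 nm: hc/λ = (6.626×10⁻³⁴)(2.998×10⁸)/(449×10⁻⁹) = 4.424×10⁻¹⁹ J.
Photons incident: 1070 / 4.424×10⁻¹⁹ = 2.419×10²¹, i.e. 2.419×10²¹/6.022×10²³ = 0.004017 mol.
Φ = 8.796×10⁻⁵ mol / 0.004017 mol photons = 0.022.

Φ = 0.022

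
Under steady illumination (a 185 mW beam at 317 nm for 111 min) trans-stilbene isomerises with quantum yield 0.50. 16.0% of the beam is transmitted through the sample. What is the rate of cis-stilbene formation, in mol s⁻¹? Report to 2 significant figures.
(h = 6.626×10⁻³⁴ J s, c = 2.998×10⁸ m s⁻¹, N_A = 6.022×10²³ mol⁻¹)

Photon energy at 317 nm: hc/λ = (6.626×10⁻³⁴)(2.998×10⁸)/(317×10⁻⁹) = 6.266×10⁻¹⁹ J.
Energy delivered: (185 mW)(6660 s) = 1232 J.
Photons incident: 1232 / 6.266×10⁻¹⁹ = 1.966×10²¹, i.e. 1.966×10²¹/6.022×10²³ = 0.003265 mol.
Fraction absorbed: 1 − 16.0/100 = 0.8400.
Photons absorbed: 0.8400 × 0.003265 = 0.002743 mol.
Product formed: 0.50 × 0.002743 = 0.001372 mol.
Rate: 0.001372 / 6660 s = 2.1×10⁻⁷ mol s⁻¹.

2.1×10⁻⁷ mol s⁻¹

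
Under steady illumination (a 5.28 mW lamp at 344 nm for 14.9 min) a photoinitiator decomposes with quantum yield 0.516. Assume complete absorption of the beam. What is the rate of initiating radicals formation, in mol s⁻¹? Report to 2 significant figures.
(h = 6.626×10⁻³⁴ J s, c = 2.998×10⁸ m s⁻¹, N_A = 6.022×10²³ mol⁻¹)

Photon energy at 344 nm: hc/λ = (6.626×10⁻³⁴)(2.998×10⁸)/(344×10⁻⁹) = 5.775×10⁻¹⁹ J.
Energy delivered: (5.28 mW)(894 s) = 4.720 J.
Photons incident: 4.720 / 5.775×10⁻¹⁹ = 8.173×10¹⁸, i.e. 8.173×10¹⁸/6.022×10²³ = 1.357×10⁻⁵ mol.
Product formed: 0.516 × 1.357×10⁻⁵ = 7.002×10⁻⁶ mol.
Rate: 7.002×10⁻⁶ / 894 s = 7.8×10⁻⁹ mol s⁻¹.

7.8×10⁻⁹ mol s⁻¹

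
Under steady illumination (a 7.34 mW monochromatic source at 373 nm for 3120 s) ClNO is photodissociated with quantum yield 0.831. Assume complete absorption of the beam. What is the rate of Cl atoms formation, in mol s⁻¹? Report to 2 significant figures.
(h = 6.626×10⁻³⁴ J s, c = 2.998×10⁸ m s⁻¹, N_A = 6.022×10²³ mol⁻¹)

Photon energy at 373 nm: hc/λ = (6.626×10⁻³⁴)(2.998×10⁸)/(373×10⁻⁹) = 5.326×10⁻¹⁹ J.
Energy delivered: (7.34 mW)(3120 s) = 22.90 J.
Photons incident: 22.90 / 5.326×10⁻¹⁹ = 4.300×10¹⁹, i.e. 4.300×10¹⁹/6.022×10²³ = 7.140×10⁻⁵ mol.
Product formed: 0.831 × 7.140×10⁻⁵ = 5.933×10⁻⁵ mol.
Rate: 5.933×10⁻⁵ / 3120 s = 1.9×10⁻⁸ mol s⁻¹.

1.9×10⁻⁸ mol s⁻¹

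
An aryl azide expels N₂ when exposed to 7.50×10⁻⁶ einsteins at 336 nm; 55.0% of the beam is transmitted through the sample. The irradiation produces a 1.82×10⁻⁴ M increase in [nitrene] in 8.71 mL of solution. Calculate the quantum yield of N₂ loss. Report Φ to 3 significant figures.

Product: (1.82×10⁻⁴ M)(0.00871 L) = 1.585×10⁻⁶ mol.
Fraction absorbed: 1 − 55.0/100 = 0.4500.
Photons absorbed: 0.4500 × 7.50×10⁻⁶ = 3.375×10⁻⁶ mol.
Φ = 1.585×10⁻⁶ mol / 3.375×10⁻⁶ mol photons = 0.470.

Φ = 0.470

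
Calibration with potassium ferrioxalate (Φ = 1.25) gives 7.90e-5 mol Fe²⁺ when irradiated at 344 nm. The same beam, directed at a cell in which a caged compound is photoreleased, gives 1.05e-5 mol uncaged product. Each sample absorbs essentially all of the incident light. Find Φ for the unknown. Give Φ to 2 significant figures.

Photons absorbed by the actinometer: 7.90e-5 / 1.25 = 6.320e-5 mol.
Φ(unknown) = 1.05e-5 / 6.320e-5 = 0.17.

Φ = 0.17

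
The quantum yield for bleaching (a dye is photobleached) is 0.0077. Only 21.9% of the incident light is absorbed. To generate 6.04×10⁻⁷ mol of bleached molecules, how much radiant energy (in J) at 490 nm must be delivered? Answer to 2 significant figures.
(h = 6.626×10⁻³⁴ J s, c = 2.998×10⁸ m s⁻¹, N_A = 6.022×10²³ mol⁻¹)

87 J

Photons that must be absorbed: 6.04×10⁻⁷ / 0.0077 = 7.844×10⁻⁵ mol.
Incident photons needed: 7.844×10⁻⁵ / 0.219 = 3.582×10⁻⁴ mol.
Photon energy: hc/λ = 4.054×10⁻¹⁹ J; per mole, 2.441×10⁵ J mol⁻¹.
Energy required: 3.582×10⁻⁴ × 2.441×10⁵ = 87 J.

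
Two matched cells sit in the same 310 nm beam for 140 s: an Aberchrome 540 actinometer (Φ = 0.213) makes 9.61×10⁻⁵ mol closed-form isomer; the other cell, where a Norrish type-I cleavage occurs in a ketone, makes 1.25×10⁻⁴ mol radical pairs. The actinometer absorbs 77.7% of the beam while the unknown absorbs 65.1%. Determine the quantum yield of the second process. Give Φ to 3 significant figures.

Photons absorbed by the actinometer: 9.61×10⁻⁵ / 0.213 = 4.512×10⁻⁴ mol.
Incident flux: 4.512×10⁻⁴ / 0.777 = 5.807×10⁻⁴ einstein.
Absorbed by unknown: 0.651 × 5.807×10⁻⁴ = 3.780×10⁻⁴ mol.
Φ(unknown) = 1.25×10⁻⁴ / 3.780×10⁻⁴ = 0.331.

Φ = 0.331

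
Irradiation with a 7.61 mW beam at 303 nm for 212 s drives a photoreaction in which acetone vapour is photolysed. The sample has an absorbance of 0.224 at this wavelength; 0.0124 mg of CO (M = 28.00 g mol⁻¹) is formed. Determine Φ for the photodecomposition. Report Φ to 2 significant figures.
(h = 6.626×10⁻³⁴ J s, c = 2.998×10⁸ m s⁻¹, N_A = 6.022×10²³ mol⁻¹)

Product: 0.0124 mg / 28.00 g mol⁻¹ = 4.429×10⁻⁷ mol.
Photon energy at 303 nm: hc/λ = (6.626×10⁻³⁴)(2.998×10⁸)/(303×10⁻⁹) = 6.556×10⁻¹⁹ J.
Energy delivered: (7.61 mW)(212 s) = 1.613 J.
Photons incident: 1.613 / 6.556×10⁻¹⁹ = 2.460×10¹⁸, i.e. 2.460×10¹⁸/6.022×10²³ = 4.085×10⁻⁶ mol.
Fraction absorbed: 1 − 10^(−0.224) = 0.4030.
Photons absorbed: 0.4030 × 4.085×10⁻⁶ = 1.646×10⁻⁶ mol.
Φ = 4.429×10⁻⁷ mol / 1.646×10⁻⁶ mol photons = 0.27.

Φ = 0.27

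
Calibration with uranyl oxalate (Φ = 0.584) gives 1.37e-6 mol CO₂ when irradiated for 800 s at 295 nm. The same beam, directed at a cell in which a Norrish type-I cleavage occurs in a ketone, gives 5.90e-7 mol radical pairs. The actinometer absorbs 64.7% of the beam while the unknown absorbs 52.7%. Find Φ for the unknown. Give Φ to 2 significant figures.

Φ = 0.31

Photons absorbed by the actinometer: 1.37e-6 / 0.584 = 2.346e-6 mol.
Incident flux: 2.346e-6 / 0.647 = 3.626e-6 einstein.
Absorbed by unknown: 0.527 × 3.626e-6 = 1.911e-6 mol.
Φ(unknown) = 5.90e-7 / 1.911e-6 = 0.31.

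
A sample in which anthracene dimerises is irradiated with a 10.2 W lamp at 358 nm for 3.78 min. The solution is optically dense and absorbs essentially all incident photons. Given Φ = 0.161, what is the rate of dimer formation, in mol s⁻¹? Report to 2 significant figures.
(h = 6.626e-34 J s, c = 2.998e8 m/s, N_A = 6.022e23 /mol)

Photon energy at 358 nm: hc/λ = (6.626e-34)(2.998e8)/(358e-9) = 5.549e-19 J.
Energy delivered: (10.2 W)(226.8 s) = 2313 J.
Photons incident: 2313 / 5.549e-19 = 4.168e21, i.e. 4.168e21/6.022e23 = 0.006921 mol.
Product formed: 0.161 × 0.006921 = 0.001114 mol.
Rate: 0.001114 / 226.8 s = 4.9e-6 mol s⁻¹.

4.9e-6 mol s⁻¹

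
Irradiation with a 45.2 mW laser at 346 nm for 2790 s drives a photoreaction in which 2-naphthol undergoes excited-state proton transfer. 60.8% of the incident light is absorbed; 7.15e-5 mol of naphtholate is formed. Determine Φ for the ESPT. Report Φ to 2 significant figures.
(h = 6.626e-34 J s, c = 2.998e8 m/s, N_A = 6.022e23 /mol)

Photon energy at 346 nm: hc/λ = (6.626e-34)(2.998e8)/(346e-9) = 5.741e-19 J.
Energy delivered: (45.2 mW)(2790 s) = 126.1 J.
Photons incident: 126.1 / 5.741e-19 = 2.196e20, i.e. 2.196e20/6.022e23 = 3.647e-4 mol.
Photons absorbed: 0.608 × 3.647e-4 = 2.217e-4 mol.
Φ = 7.15e-5 mol / 2.217e-4 mol photons = 0.32.

Φ = 0.32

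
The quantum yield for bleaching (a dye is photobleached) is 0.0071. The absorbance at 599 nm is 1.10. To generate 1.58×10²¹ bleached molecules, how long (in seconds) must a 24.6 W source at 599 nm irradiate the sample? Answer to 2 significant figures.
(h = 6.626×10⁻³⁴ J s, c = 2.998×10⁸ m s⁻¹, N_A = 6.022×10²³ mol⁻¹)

Product: 1.58×10²¹ / 6.022×10²³ = 0.002624 mol.
Photons that must be absorbed: 0.002624 / 0.0071 = 0.3696 mol.
Fraction absorbed: 1 − 10^(−1.10) = 0.9206.
Incident photons needed: 0.3696 / 0.9206 = 0.4015 mol.
Photon energy: hc/λ = 3.316×10⁻¹⁹ J; per mole, 1.997×10⁵ J mol⁻¹.
Energy required: 0.4015 × 1.997×10⁵ = 8.018×10⁴ J.
Time: 8.018×10⁴ J / 24.6 W = 3300 s.

t ≈ 3300 s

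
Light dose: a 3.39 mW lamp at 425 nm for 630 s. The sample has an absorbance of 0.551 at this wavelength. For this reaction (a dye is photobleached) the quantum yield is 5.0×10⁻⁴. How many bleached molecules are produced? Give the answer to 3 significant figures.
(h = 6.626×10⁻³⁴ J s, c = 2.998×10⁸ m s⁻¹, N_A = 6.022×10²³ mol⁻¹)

1.64×10¹⁵ bleached molecules

Photon energy at 425 nm: hc/λ = (6.626×10⁻³⁴)(2.998×10⁸)/(425×10⁻⁹) = 4.674×10⁻¹⁹ J.
Energy delivered: (3.39 mW)(630 s) = 2.136 J.
Photons incident: 2.136 / 4.674×10⁻¹⁹ = 4.570×10¹⁸, i.e. 4.570×10¹⁸/6.022×10²³ = 7.589×10⁻⁶ mol.
Fraction absorbed: 1 − 10^(−0.551) = 0.7188.
Photons absorbed: 0.7188 × 7.589×10⁻⁶ = 5.455×10⁻⁶ mol.
Product: Φ × n_abs = 5.0×10⁻⁴ × 5.455×10⁻⁶ = 2.728×10⁻⁹ mol.
As a count: 2.728×10⁻⁹ × 6.022×10²³ = 1.64×10¹⁵.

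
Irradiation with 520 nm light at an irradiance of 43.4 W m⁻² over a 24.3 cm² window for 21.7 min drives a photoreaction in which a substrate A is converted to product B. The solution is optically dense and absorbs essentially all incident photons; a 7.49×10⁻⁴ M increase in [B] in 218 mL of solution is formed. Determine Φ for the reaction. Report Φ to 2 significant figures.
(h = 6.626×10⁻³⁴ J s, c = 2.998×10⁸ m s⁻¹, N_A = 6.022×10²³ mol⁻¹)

Φ = 0.27

Product: (7.49×10⁻⁴ M)(0.218 L) = 1.633×10⁻⁴ mol.
Photon energy at 520 nm: hc/λ = (6.626×10⁻³⁴)(2.998×10⁸)/(520×10⁻⁹) = 3.820×10⁻¹⁹ J.
Energy delivered: (43.4 W m⁻²)(24.3×10⁻⁴ m²)(1302 s) = 137.3 J.
Photons incident: 137.3 / 3.820×10⁻¹⁹ = 3.594×10²⁰, i.e. 3.594×10²⁰/6.022×10²³ = 5.968×10⁻⁴ mol.
Φ = 1.633×10⁻⁴ mol / 5.968×10⁻⁴ mol photons = 0.27.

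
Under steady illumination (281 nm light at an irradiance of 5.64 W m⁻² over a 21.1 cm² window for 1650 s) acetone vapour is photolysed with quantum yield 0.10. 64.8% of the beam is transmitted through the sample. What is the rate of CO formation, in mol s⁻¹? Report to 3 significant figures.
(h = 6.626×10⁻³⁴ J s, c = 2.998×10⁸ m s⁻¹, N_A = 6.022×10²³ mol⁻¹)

Photon energy at 281 nm: hc/λ = (6.626×10⁻³⁴)(2.998×10⁸)/(281×10⁻⁹) = 7.069×10⁻¹⁹ J.
Energy delivered: (5.64 W m⁻²)(21.1×10⁻⁴ m²)(1650 s) = 19.64 J.
Photons incident: 19.64 / 7.069×10⁻¹⁹ = 2.778×10¹⁹, i.e. 2.778×10¹⁹/6.022×10²³ = 4.613×10⁻⁵ mol.
Fraction absorbed: 1 − 64.8/100 = 0.3520.
Photons absorbed: 0.3520 × 4.613×10⁻⁵ = 1.624×10⁻⁵ mol.
Product formed: 0.10 × 1.624×10⁻⁵ = 1.624×10⁻⁶ mol.
Rate: 1.624×10⁻⁶ / 1650 s = 9.84×10⁻¹⁰ mol s⁻¹.

9.84×10⁻¹⁰ mol s⁻¹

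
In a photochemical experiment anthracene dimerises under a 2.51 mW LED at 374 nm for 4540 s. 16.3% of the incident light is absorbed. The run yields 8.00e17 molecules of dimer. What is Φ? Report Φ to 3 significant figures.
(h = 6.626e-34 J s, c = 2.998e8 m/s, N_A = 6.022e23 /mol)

Product: 8.00e17 / 6.022e23 = 1.328e-6 mol.
Photon energy at 374 nm: hc/λ = (6.626e-34)(2.998e8)/(374e-9) = 5.311e-19 J.
Energy delivered: (2.51 mW)(4540 s) = 11.40 J.
Photons incident: 11.40 / 5.311e-19 = 2.146e19, i.e. 2.146e19/6.022e23 = 3.564e-5 mol.
Photons absorbed: 0.163 × 3.564e-5 = 5.809e-6 mol.
Φ = 1.328e-6 mol / 5.809e-6 mol photons = 0.229.

Φ = 0.229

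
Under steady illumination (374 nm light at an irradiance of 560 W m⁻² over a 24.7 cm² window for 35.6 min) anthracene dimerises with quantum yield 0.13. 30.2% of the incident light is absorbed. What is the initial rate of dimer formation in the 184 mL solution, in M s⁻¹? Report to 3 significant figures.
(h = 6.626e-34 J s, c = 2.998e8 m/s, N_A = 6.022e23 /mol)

Photon energy at 374 nm: hc/λ = (6.626e-34)(2.998e8)/(374e-9) = 5.311e-19 J.
Energy delivered: (560 W m⁻²)(24.7e-4 m²)(2136 s) = 2955 J.
Photons incident: 2955 / 5.311e-19 = 5.564e21, i.e. 5.564e21/6.022e23 = 0.009239 mol.
Photons absorbed: 0.302 × 0.009239 = 0.002790 mol.
Product formed: 0.13 × 0.002790 = 3.627e-4 mol.
Rate: 3.627e-4 mol / (2136 s × 0.184 L) = 9.23e-7 M s⁻¹.

9.23e-7 M s⁻¹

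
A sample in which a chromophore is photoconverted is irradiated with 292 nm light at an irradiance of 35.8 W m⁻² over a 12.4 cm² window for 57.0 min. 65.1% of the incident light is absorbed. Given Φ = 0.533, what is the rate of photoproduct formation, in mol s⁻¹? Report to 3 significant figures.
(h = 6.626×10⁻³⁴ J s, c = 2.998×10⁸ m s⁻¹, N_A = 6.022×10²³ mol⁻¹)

Photon energy at 292 nm: hc/λ = (6.626×10⁻³⁴)(2.998×10⁸)/(292×10⁻⁹) = 6.803×10⁻¹⁹ J.
Energy delivered: (35.8 W m⁻²)(12.4×10⁻⁴ m²)(3420 s) = 151.8 J.
Photons incident: 151.8 / 6.803×10⁻¹⁹ = 2.231×10²⁰, i.e. 2.231×10²⁰/6.022×10²³ = 3.705×10⁻⁴ mol.
Photons absorbed: 0.651 × 3.705×10⁻⁴ = 2.412×10⁻⁴ mol.
Product formed: 0.533 × 2.412×10⁻⁴ = 1.286×10⁻⁴ mol.
Rate: 1.286×10⁻⁴ / 3420 s = 3.76×10⁻⁸ mol s⁻¹.

3.76×10⁻⁸ mol s⁻¹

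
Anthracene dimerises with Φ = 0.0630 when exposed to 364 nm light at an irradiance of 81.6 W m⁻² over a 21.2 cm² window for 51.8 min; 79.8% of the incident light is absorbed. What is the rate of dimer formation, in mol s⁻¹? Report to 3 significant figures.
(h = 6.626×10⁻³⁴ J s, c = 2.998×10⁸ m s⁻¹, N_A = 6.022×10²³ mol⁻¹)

Photon energy at 364 nm: hc/λ = (6.626×10⁻³⁴)(2.998×10⁸)/(364×10⁻⁹) = 5.457×10⁻¹⁹ J.
Energy delivered: (81.6 W m⁻²)(21.2×10⁻⁴ m²)(3108 s) = 537.7 J.
Photons incident: 537.7 / 5.457×10⁻¹⁹ = 9.853×10²⁰, i.e. 9.853×10²⁰/6.022×10²³ = 0.001636 mol.
Photons absorbed: 0.798 × 0.001636 = 0.001306 mol.
Product formed: 0.0630 × 0.001306 = 8.228×10⁻⁵ mol.
Rate: 8.228×10⁻⁵ / 3108 s = 2.65×10⁻⁸ mol s⁻¹.

2.65×10⁻⁸ mol s⁻¹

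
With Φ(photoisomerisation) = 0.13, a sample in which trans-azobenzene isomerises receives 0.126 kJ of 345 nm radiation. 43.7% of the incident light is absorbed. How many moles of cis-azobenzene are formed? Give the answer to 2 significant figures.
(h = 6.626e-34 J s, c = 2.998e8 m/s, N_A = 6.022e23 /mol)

Photon energy at 345 nm: hc/λ = (6.626e-34)(2.998e8)/(345e-9) = 5.758e-19 J.
Incident energy: 0.126 kJ = 126 J.
Photons incident: 126 / 5.758e-19 = 2.188e20, i.e. 2.188e20/6.022e23 = 3.633e-4 mol.
Photons absorbed: 0.437 × 3.633e-4 = 1.588e-4 mol.
Product: Φ × n_abs = 0.13 × 1.588e-4 = 2.064e-5 mol.

2.1e-5 mol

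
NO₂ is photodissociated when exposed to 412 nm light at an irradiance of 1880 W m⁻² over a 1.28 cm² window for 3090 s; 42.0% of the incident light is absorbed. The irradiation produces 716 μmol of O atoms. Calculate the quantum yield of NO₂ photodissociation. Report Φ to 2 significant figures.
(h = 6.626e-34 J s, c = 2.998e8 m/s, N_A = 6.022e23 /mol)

Product: 716 μmol = 7.16e-4 mol.
Photon energy at 412 nm: hc/λ = (6.626e-34)(2.998e8)/(412e-9) = 4.822e-19 J.
Energy delivered: (1880 W m⁻²)(1.28e-4 m²)(3090 s) = 743.6 J.
Photons incident: 743.6 / 4.822e-19 = 1.542e21, i.e. 1.542e21/6.022e23 = 0.002561 mol.
Photons absorbed: 0.420 × 0.002561 = 0.001076 mol.
Φ = 7.16e-4 mol / 0.001076 mol photons = 0.67.

Φ = 0.67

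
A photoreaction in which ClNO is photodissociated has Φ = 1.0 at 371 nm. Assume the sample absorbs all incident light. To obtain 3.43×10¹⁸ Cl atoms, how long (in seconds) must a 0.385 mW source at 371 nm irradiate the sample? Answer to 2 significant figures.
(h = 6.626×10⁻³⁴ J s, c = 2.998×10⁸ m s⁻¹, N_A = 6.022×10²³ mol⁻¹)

t ≈ 4800 s

Product: 3.43×10¹⁸ / 6.022×10²³ = 5.696×10⁻⁶ mol.
Photons that must be absorbed: 5.696×10⁻⁶ / 1.0 = 5.696×10⁻⁶ mol.
Photon energy: hc/λ = 5.354×10⁻¹⁹ J; per mole, 3.224×10⁵ J mol⁻¹.
Energy required: 5.696×10⁻⁶ × 3.224×10⁵ = 1.836 J.
Time: 1.836 J / 0.000385 W = 4800 s.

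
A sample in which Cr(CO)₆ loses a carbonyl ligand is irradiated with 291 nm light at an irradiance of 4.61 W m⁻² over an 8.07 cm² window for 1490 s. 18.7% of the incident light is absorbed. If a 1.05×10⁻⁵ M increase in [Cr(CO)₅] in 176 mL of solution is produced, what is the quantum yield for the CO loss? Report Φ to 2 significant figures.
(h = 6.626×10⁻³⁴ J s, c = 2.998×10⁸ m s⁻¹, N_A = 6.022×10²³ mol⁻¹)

Product: (1.05×10⁻⁵ M)(0.176 L) = 1.848×10⁻⁶ mol.
Photon energy at 291 nm: hc/λ = (6.626×10⁻³⁴)(2.998×10⁸)/(291×10⁻⁹) = 6.826×10⁻¹⁹ J.
Energy delivered: (4.61 W m⁻²)(8.07×10⁻⁴ m²)(1490 s) = 5.543 J.
Photons incident: 5.543 / 6.826×10⁻¹⁹ = 8.120×10¹⁸, i.e. 8.120×10¹⁸/6.022×10²³ = 1.348×10⁻⁵ mol.
Photons absorbed: 0.187 × 1.348×10⁻⁵ = 2.521×10⁻⁶ mol.
Φ = 1.848×10⁻⁶ mol / 2.521×10⁻⁶ mol photons = 0.73.

Φ = 0.73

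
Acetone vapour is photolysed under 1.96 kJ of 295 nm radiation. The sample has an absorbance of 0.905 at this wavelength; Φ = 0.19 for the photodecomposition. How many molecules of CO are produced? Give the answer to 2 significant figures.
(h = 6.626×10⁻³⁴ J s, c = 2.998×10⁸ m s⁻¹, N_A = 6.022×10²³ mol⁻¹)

4.8×10²⁰ molecules

Photon energy at 295 nm: hc/λ = (6.626×10⁻³⁴)(2.998×10⁸)/(295×10⁻⁹) = 6.734×10⁻¹⁹ J.
Incident energy: 1.96 kJ = 1960 J.
Photons incident: 1960 / 6.734×10⁻¹⁹ = 2.911×10²¹, i.e. 2.911×10²¹/6.022×10²³ = 0.004834 mol.
Fraction absorbed: 1 − 10^(−0.905) = 0.8755.
Photons absorbed: 0.8755 × 0.004834 = 0.004232 mol.
Product: Φ × n_abs = 0.19 × 0.004232 = 8.041×10⁻⁴ mol.
As a count: 8.041×10⁻⁴ × 6.022×10²³ = 4.8×10²⁰.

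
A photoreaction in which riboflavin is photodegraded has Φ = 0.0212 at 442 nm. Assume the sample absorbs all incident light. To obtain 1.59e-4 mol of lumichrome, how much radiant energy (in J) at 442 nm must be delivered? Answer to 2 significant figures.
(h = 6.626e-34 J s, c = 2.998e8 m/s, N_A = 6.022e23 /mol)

2000 J

Photons that must be absorbed: 1.59e-4 / 0.0212 = 0.007500 mol.
Photon energy: hc/λ = 4.494e-19 J; per mole, 2.706e5 J mol⁻¹.
Energy required: 0.007500 × 2.706e5 = 2000 J.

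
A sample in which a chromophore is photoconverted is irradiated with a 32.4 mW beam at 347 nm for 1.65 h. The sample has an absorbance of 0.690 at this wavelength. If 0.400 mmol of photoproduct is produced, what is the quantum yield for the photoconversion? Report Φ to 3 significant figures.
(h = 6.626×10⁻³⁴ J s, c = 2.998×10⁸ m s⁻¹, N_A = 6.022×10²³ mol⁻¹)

Φ = 0.900

Product: 0.400 mmol = 4.00×10⁻⁴ mol.
Photon energy at 347 nm: hc/λ = (6.626×10⁻³⁴)(2.998×10⁸)/(347×10⁻⁹) = 5.725×10⁻¹⁹ J.
Energy delivered: (32.4 mW)(5940 s) = 192.5 J.
Photons incident: 192.5 / 5.725×10⁻¹⁹ = 3.362×10²⁰, i.e. 3.362×10²⁰/6.022×10²³ = 5.583×10⁻⁴ mol.
Fraction absorbed: 1 − 10^(−0.690) = 0.7958.
Photons absorbed: 0.7958 × 5.583×10⁻⁴ = 4.443×10⁻⁴ mol.
Φ = 4.00×10⁻⁴ mol / 4.443×10⁻⁴ mol photons = 0.900.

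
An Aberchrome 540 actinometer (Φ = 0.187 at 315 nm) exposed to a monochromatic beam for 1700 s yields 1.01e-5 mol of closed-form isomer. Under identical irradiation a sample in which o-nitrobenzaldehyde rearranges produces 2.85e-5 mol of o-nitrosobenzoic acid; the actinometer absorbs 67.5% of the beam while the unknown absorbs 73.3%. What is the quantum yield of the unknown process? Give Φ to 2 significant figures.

Photons absorbed by the actinometer: 1.01e-5 / 0.187 = 5.401e-5 mol.
Incident flux: 5.401e-5 / 0.675 = 8.001e-5 einstein.
Absorbed by unknown: 0.733 × 8.001e-5 = 5.865e-5 mol.
Φ(unknown) = 2.85e-5 / 5.865e-5 = 0.49.

Φ = 0.49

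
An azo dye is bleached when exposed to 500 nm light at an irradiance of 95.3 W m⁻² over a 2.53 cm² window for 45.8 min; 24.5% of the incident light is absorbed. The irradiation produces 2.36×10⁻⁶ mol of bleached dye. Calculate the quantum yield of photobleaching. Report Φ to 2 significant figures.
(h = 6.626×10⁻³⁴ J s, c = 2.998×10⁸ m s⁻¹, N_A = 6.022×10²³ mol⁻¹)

Φ = 0.035

Photon energy at 500 nm: hc/λ = (6.626×10⁻³⁴)(2.998×10⁸)/(500×10⁻⁹) = 3.973×10⁻¹⁹ J.
Energy delivered: (95.3 W m⁻²)(2.53×10⁻⁴ m²)(2748 s) = 66.26 J.
Photons incident: 66.26 / 3.973×10⁻¹⁹ = 1.668×10²⁰, i.e. 1.668×10²⁰/6.022×10²³ = 2.770×10⁻⁴ mol.
Photons absorbed: 0.245 × 2.770×10⁻⁴ = 6.787×10⁻⁵ mol.
Φ = 2.36×10⁻⁶ mol / 6.787×10⁻⁵ mol photons = 0.035.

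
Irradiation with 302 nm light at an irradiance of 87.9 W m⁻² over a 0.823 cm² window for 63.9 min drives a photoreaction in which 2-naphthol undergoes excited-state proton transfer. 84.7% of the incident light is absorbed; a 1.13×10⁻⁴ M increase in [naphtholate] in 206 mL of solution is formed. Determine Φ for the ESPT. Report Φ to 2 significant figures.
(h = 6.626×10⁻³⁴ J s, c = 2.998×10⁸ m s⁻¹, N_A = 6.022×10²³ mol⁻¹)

Φ = 0.39

Product: (1.13×10⁻⁴ M)(0.206 L) = 2.328×10⁻⁵ mol.
Photon energy at 302 nm: hc/λ = (6.626×10⁻³⁴)(2.998×10⁸)/(302×10⁻⁹) = 6.578×10⁻¹⁹ J.
Energy delivered: (87.9 W m⁻²)(0.823×10⁻⁴ m²)(3834 s) = 27.74 J.
Photons incident: 27.74 / 6.578×10⁻¹⁹ = 4.217×10¹⁹, i.e. 4.217×10¹⁹/6.022×10²³ = 7.003×10⁻⁵ mol.
Photons absorbed: 0.847 × 7.003×10⁻⁵ = 5.932×10⁻⁵ mol.
Φ = 2.328×10⁻⁵ mol / 5.932×10⁻⁵ mol photons = 0.39.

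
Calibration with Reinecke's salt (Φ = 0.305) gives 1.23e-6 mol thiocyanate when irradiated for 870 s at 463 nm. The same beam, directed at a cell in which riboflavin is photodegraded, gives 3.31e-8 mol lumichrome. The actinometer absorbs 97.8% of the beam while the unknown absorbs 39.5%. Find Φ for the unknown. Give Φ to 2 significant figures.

Φ = 0.020

Photons absorbed by the actinometer: 1.23e-6 / 0.305 = 4.033e-6 mol.
Incident flux: 4.033e-6 / 0.978 = 4.124e-6 einstein.
Absorbed by unknown: 0.395 × 4.124e-6 = 1.629e-6 mol.
Φ(unknown) = 3.31e-8 / 1.629e-6 = 0.020.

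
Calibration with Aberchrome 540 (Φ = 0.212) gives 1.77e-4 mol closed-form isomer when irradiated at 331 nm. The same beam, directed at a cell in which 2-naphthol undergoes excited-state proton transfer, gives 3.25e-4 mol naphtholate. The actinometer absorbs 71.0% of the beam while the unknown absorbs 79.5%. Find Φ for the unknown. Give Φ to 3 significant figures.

Photons absorbed by the actinometer: 1.77e-4 / 0.212 = 8.349e-4 mol.
Incident flux: 8.349e-4 / 0.710 = 0.001176 einstein.
Absorbed by unknown: 0.795 × 0.001176 = 9.349e-4 mol.
Φ(unknown) = 3.25e-4 / 9.349e-4 = 0.348.

Φ = 0.348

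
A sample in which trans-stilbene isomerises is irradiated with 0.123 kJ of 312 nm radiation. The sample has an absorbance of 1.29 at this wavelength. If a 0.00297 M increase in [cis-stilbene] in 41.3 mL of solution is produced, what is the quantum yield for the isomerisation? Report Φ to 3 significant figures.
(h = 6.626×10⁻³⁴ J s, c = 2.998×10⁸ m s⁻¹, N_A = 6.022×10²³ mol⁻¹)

Φ = 0.403

Product: (0.00297 M)(0.0413 L) = 1.227×10⁻⁴ mol.
Photon energy at 312 nm: hc/λ = (6.626×10⁻³⁴)(2.998×10⁸)/(312×10⁻⁹) = 6.367×10⁻¹⁹ J.
Incident energy: 0.123 kJ = 123 J.
Photons incident: 123 / 6.367×10⁻¹⁹ = 1.932×10²⁰, i.e. 1.932×10²⁰/6.022×10²³ = 3.208×10⁻⁴ mol.
Fraction absorbed: 1 − 10^(−1.29) = 0.9487.
Photons absorbed: 0.9487 × 3.208×10⁻⁴ = 3.043×10⁻⁴ mol.
Φ = 1.227×10⁻⁴ mol / 3.043×10⁻⁴ mol photons = 0.403.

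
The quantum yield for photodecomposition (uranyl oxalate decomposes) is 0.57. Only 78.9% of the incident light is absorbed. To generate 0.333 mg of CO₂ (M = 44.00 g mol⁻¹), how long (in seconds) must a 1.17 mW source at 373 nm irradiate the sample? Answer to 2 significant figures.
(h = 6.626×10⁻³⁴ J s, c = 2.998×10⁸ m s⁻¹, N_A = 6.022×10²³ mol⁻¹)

t ≈ 4600 s

Product: 0.333 mg / 44.00 g mol⁻¹ = 7.568×10⁻⁶ mol.
Photons that must be absorbed: 7.568×10⁻⁶ / 0.57 = 1.328×10⁻⁵ mol.
Incident photons needed: 1.328×10⁻⁵ / 0.789 = 1.683×10⁻⁵ mol.
Photon energy: hc/λ = 5.326×10⁻¹⁹ J; per mole, 3.207×10⁵ J mol⁻¹.
Energy required: 1.683×10⁻⁵ × 3.207×10⁵ = 5.397 J.
Time: 5.397 J / 0.00117 W = 4600 s.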